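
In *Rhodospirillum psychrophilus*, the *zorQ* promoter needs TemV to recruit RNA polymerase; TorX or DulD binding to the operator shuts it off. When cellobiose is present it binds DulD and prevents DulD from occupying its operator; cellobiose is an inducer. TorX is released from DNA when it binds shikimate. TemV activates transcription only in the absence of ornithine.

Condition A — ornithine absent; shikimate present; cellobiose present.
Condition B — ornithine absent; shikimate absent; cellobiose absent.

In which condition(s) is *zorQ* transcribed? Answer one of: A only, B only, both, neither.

Condition A:
Ornithine is absent, so TemV is active.
Shikimate is present, so TorX is inactive.
Cellobiose is present, so DulD is inactive.
No repressor is bound and TemV is active, so *zorQ* is transcribed.
→ *zorQ* is ON in A.
Condition B:
Ornithine is absent, so TemV is active.
Shikimate is absent, so TorX is active.
Cellobiose is absent, so DulD is active.
With repressor TorX bound, *zorQ* is not transcribed.
→ *zorQ* is OFF in B.

A only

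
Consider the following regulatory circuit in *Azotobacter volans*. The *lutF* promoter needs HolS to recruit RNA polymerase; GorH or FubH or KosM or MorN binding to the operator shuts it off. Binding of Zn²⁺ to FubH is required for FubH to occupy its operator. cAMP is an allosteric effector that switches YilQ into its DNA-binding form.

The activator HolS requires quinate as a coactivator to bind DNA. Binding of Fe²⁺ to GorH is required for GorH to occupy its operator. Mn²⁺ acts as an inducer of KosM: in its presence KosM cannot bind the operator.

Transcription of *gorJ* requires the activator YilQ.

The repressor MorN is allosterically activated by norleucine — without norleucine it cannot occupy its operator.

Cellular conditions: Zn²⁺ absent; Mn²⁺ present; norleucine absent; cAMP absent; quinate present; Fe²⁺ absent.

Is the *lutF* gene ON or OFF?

ON

Fe²⁺ is absent, so GorH is inactive.
Zn²⁺ is absent, so FubH is inactive.
Mn²⁺ is present, so KosM is inactive.
Quinate is present, so HolS is active.
Norleucine is absent, so MorN is inactive.
No repressor is bound and HolS is active, so *lutF* is transcribed.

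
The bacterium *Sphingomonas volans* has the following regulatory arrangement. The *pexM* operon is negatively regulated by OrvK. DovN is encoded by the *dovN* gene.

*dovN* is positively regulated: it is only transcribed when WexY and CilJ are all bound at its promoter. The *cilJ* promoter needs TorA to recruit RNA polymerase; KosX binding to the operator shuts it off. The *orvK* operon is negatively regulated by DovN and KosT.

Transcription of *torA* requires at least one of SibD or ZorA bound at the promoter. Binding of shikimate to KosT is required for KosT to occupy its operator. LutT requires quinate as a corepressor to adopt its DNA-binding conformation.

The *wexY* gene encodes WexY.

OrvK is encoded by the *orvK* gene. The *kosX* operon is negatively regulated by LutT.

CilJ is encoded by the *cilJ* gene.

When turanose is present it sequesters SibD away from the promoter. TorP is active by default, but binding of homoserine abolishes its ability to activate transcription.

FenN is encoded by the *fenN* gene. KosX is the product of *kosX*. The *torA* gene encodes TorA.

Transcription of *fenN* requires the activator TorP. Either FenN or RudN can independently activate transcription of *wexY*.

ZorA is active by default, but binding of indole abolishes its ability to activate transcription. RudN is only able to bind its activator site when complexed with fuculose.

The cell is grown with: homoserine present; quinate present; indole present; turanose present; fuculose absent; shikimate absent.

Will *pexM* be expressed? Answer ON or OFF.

Homoserine is present, so TorP is inactive.
Required activator TorP is absent, so *fenN* is not transcribed.
So FenN is not produced.
Fuculose is absent, so RudN is inactive.
No activator is available at the *wexY* promoter, so *wexY* is not transcribed.
So WexY is not produced.
Turanose is present, so SibD is inactive.
Indole is present, so ZorA is inactive.
No activator is available at the *torA* promoter, so *torA* is not transcribed.
So TorA is not produced.
Quinate is present, so LutT is active.
With repressor LutT bound, *kosX* is not transcribed.
So KosX is not produced.
Required activator TorA is absent, so *cilJ* is not transcribed.
So CilJ is not produced.
Required activator WexY is absent, so *dovN* is not transcribed.
So DovN is not produced.
Shikimate is absent, so KosT is inactive.
With no repressor bound, *orvK* is transcribed.
So OrvK is produced and active.
With repressor OrvK bound, *pexM* is not transcribed.

OFF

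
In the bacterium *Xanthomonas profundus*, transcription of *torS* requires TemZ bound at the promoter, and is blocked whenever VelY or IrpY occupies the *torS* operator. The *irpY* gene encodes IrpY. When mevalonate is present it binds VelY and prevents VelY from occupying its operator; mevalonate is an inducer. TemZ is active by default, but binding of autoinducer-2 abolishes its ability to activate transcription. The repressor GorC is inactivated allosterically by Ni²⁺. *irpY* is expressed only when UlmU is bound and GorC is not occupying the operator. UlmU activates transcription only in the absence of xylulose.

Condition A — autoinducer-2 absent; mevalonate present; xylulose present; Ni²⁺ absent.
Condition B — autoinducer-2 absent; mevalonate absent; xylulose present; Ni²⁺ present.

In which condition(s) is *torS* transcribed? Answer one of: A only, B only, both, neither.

Condition A:
Autoinducer-2 is absent, so TemZ is active.
Mevalonate is present, so VelY is inactive.
Xylulose is present, so UlmU is inactive.
Ni²⁺ is absent, so GorC is active.
With repressor GorC bound, *irpY* is not transcribed.
So IrpY is not produced.
No repressor is bound and TemZ is active, so *torS* is transcribed.
→ *torS* is ON in A.
Condition B:
Autoinducer-2 is absent, so TemZ is active.
Mevalonate is absent, so VelY is active.
Xylulose is present, so UlmU is inactive.
Ni²⁺ is present, so GorC is inactive.
Required activator UlmU is absent, so *irpY* is not transcribed.
So IrpY is not produced.
With repressor VelY bound, *torS* is not transcribed.
→ *torS* is OFF in B.

A only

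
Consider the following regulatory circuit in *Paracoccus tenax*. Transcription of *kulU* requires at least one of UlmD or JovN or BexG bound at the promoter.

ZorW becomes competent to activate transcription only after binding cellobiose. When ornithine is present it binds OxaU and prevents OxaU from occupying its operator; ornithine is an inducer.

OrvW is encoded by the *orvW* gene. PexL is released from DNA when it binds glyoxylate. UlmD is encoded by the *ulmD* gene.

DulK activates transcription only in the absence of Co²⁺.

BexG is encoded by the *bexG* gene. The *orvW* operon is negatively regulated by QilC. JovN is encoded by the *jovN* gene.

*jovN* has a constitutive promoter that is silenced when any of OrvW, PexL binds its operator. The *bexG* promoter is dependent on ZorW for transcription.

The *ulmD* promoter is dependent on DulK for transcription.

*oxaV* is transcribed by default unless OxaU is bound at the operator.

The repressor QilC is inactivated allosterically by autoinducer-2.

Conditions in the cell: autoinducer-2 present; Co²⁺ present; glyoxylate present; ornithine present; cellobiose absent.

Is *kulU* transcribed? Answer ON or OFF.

Co²⁺ is present, so DulK is inactive.
Required activator DulK is absent, so *ulmD* is not transcribed.
So UlmD is not produced.
Autoinducer-2 is present, so QilC is inactive.
With no repressor bound, *orvW* is transcribed.
So OrvW is produced and active.
Glyoxylate is present, so PexL is inactive.
With repressor OrvW bound, *jovN* is not transcribed.
So JovN is not produced.
Cellobiose is absent, so ZorW is inactive.
Required activator ZorW is absent, so *bexG* is not transcribed.
So BexG is not produced.
No activator is available at the *kulU* promoter, so *kulU* is not transcribed.

OFF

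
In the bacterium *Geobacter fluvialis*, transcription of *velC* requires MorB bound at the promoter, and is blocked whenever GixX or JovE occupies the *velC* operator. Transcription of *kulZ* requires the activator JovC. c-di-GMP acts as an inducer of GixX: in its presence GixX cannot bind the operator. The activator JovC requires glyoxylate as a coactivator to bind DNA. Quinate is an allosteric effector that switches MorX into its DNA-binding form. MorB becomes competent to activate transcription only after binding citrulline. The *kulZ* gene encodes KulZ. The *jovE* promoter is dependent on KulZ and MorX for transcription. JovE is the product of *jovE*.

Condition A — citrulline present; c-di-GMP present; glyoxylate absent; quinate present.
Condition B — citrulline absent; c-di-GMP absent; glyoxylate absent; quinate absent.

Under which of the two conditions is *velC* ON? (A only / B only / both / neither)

A only

Condition A:
Citrulline is present, so MorB is active.
c-di-GMP is present, so GixX is inactive.
Glyoxylate is absent, so JovC is inactive.
Required activator JovC is absent, so *kulZ* is not transcribed.
So KulZ is not produced.
Quinate is present, so MorX is active.
Required activator KulZ is absent, so *jovE* is not transcribed.
So JovE is not produced.
No repressor is bound and MorB is active, so *velC* is transcribed.
→ *velC* is ON in A.
Condition B:
Citrulline is absent, so MorB is inactive.
c-di-GMP is absent, so GixX is active.
Glyoxylate is absent, so JovC is inactive.
Required activator JovC is absent, so *kulZ* is not transcribed.
So KulZ is not produced.
Quinate is absent, so MorX is inactive.
Required activator KulZ is absent, so *jovE* is not transcribed.
So JovE is not produced.
With repressor GixX bound, *velC* is not transcribed.
→ *velC* is OFF in B.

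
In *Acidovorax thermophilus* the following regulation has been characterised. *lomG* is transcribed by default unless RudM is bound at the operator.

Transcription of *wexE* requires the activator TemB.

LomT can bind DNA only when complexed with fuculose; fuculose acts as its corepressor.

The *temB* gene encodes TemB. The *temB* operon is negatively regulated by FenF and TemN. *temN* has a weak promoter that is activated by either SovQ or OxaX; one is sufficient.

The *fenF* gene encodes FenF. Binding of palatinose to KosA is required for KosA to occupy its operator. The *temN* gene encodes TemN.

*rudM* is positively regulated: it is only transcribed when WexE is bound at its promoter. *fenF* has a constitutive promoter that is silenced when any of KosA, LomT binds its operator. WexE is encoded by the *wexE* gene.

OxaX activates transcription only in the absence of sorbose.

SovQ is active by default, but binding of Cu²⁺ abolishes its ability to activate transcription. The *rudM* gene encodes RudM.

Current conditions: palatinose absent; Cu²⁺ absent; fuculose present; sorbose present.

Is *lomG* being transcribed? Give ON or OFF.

Palatinose is absent, so KosA is inactive.
Fuculose is present, so LomT is active.
With repressor LomT bound, *fenF* is not transcribed.
So FenF is not produced.
Cu²⁺ is absent, so SovQ is active.
Sorbose is present, so OxaX is inactive.
Activator SovQ is present, so *temN* is transcribed.
So TemN is produced and active.
With repressor TemN bound, *temB* is not transcribed.
So TemB is not produced.
Required activator TemB is absent, so *wexE* is not transcribed.
So WexE is not produced.
Required activator WexE is absent, so *rudM* is not transcribed.
So RudM is not produced.
With no repressor bound, *lomG* is transcribed.

ON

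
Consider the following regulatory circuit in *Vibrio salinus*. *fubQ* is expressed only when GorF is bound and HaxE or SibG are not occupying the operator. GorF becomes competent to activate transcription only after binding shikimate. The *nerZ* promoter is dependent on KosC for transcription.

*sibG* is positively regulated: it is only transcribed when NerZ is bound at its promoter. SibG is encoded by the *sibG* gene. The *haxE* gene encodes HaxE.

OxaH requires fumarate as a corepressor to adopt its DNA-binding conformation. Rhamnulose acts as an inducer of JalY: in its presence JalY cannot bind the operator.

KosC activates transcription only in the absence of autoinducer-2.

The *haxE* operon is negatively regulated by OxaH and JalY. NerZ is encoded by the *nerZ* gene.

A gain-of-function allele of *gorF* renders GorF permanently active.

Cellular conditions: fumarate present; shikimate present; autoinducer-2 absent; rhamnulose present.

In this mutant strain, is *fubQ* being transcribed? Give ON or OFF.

GorF is constitutively active in this strain.
Fumarate is present, so OxaH is active.
Rhamnulose is present, so JalY is inactive.
With repressor OxaH bound, *haxE* is not transcribed.
So HaxE is not produced.
Autoinducer-2 is absent, so KosC is active.
No repressor is bound and KosC is active, so *nerZ* is transcribed.
So NerZ is produced and active.
No repressor is bound and NerZ is active, so *sibG* is transcribed.
So SibG is produced and active.
With repressor SibG bound, *fubQ* is not transcribed.

OFF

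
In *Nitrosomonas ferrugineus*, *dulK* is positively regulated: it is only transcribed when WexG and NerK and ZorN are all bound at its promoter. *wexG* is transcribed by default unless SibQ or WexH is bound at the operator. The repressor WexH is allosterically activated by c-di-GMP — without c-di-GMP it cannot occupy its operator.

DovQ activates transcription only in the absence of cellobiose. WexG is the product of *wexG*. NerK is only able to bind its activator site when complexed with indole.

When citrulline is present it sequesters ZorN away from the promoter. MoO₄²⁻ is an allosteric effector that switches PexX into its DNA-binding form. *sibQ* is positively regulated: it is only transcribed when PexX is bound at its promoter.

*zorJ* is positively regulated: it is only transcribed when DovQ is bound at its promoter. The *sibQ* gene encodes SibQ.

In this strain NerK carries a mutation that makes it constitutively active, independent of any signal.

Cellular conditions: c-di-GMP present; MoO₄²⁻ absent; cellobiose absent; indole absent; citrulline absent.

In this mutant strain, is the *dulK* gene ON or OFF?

MoO₄²⁻ is absent, so PexX is inactive.
Required activator PexX is absent, so *sibQ* is not transcribed.
So SibQ is not produced.
c-di-GMP is present, so WexH is active.
With repressor WexH bound, *wexG* is not transcribed.
So WexG is not produced.
NerK is constitutively active in this strain.
Citrulline is absent, so ZorN is active.
Required activator WexG is absent, so *dulK* is not transcribed.

OFF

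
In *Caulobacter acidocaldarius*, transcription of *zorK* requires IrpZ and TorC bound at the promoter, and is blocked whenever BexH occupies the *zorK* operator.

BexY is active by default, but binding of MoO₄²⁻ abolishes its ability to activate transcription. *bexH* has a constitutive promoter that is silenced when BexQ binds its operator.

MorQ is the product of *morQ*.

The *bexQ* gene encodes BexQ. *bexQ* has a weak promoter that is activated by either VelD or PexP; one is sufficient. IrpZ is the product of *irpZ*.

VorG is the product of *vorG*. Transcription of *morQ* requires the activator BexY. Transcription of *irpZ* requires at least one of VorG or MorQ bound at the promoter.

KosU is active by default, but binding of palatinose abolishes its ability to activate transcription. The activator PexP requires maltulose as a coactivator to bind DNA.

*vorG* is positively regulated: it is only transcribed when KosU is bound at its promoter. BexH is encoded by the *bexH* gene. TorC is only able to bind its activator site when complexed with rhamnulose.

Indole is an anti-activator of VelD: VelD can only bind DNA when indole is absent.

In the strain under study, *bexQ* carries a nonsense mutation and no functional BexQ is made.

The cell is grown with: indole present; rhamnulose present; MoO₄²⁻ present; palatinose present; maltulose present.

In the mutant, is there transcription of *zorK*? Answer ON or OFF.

Palatinose is present, so KosU is inactive.
Required activator KosU is absent, so *vorG* is not transcribed.
So VorG is not produced.
MoO₄²⁻ is present, so BexY is inactive.
Required activator BexY is absent, so *morQ* is not transcribed.
So MorQ is not produced.
No activator is available at the *irpZ* promoter, so *irpZ* is not transcribed.
So IrpZ is not produced.
Rhamnulose is present, so TorC is active.
BexQ is non-functional in this strain, so it has no effect.
With no repressor bound, *bexH* is transcribed.
So BexH is produced and active.
With repressor BexH bound, *zorK* is not transcribed.

OFF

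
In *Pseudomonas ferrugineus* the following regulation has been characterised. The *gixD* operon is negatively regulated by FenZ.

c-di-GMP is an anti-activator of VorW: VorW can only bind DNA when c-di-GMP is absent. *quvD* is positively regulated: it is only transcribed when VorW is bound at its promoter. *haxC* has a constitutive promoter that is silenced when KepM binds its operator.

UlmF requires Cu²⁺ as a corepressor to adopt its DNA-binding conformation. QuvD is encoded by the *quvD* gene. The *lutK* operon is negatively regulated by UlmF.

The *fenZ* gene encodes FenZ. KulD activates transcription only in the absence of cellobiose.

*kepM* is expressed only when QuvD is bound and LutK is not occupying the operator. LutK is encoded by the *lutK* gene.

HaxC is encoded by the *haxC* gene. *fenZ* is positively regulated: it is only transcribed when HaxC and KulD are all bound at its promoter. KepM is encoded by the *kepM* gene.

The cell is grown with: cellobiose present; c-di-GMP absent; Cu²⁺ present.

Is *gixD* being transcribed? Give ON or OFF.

ON

Cu²⁺ is present, so UlmF is active.
With repressor UlmF bound, *lutK* is not transcribed.
So LutK is not produced.
c-di-GMP is absent, so VorW is active.
No repressor is bound and VorW is active, so *quvD* is transcribed.
So QuvD is produced and active.
No repressor is bound and QuvD is active, so *kepM* is transcribed.
So KepM is produced and active.
With repressor KepM bound, *haxC* is not transcribed.
So HaxC is not produced.
Cellobiose is present, so KulD is inactive.
Required activator HaxC is absent, so *fenZ* is not transcribed.
So FenZ is not produced.
With no repressor bound, *gixD* is transcribed.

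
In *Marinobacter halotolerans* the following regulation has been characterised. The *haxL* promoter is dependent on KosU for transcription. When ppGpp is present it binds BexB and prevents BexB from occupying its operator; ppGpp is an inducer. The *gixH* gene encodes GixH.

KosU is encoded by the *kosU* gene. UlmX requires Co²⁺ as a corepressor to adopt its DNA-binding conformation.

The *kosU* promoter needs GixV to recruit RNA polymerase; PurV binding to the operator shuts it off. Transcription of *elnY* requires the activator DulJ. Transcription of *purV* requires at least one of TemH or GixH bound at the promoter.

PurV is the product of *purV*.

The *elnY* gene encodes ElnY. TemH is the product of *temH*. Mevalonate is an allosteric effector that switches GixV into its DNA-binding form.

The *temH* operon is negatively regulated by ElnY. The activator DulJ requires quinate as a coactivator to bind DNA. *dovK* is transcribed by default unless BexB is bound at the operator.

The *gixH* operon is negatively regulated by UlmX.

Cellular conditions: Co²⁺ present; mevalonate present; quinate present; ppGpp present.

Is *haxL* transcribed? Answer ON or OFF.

Quinate is present, so DulJ is active.
No repressor is bound and DulJ is active, so *elnY* is transcribed.
So ElnY is produced and active.
With repressor ElnY bound, *temH* is not transcribed.
So TemH is not produced.
Co²⁺ is present, so UlmX is active.
With repressor UlmX bound, *gixH* is not transcribed.
So GixH is not produced.
No activator is available at the *purV* promoter, so *purV* is not transcribed.
So PurV is not produced.
Mevalonate is present, so GixV is active.
No repressor is bound and GixV is active, so *kosU* is transcribed.
So KosU is produced and active.
No repressor is bound and KosU is active, so *haxL* is transcribed.

ON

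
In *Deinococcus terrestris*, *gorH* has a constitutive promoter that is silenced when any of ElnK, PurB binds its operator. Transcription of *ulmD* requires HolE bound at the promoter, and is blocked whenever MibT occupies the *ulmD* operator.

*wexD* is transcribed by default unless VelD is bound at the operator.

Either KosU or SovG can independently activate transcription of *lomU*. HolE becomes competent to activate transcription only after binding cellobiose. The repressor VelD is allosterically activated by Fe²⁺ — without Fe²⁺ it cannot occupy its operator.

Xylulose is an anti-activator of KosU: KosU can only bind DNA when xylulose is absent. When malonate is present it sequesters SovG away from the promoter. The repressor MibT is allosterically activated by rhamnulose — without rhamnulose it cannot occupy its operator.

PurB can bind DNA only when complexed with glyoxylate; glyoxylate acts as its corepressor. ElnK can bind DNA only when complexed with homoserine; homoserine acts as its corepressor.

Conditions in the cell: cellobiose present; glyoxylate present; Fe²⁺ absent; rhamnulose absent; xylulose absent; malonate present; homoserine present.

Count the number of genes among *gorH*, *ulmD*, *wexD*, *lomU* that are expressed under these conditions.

Homoserine is present, so ElnK is active.
Glyoxylate is present, so PurB is active.
With repressor ElnK bound, *gorH* is not transcribed.
→ *gorH* is OFF.
Rhamnulose is absent, so MibT is inactive.
Cellobiose is present, so HolE is active.
No repressor is bound and HolE is active, so *ulmD* is transcribed.
→ *ulmD* is ON.
Fe²⁺ is absent, so VelD is inactive.
With no repressor bound, *wexD* is transcribed.
→ *wexD* is ON.
Xylulose is absent, so KosU is active.
Malonate is present, so SovG is inactive.
Activator KosU is present, so *lomU* is transcribed.
→ *lomU* is ON.
3 of the 4 genes are transcribed.

3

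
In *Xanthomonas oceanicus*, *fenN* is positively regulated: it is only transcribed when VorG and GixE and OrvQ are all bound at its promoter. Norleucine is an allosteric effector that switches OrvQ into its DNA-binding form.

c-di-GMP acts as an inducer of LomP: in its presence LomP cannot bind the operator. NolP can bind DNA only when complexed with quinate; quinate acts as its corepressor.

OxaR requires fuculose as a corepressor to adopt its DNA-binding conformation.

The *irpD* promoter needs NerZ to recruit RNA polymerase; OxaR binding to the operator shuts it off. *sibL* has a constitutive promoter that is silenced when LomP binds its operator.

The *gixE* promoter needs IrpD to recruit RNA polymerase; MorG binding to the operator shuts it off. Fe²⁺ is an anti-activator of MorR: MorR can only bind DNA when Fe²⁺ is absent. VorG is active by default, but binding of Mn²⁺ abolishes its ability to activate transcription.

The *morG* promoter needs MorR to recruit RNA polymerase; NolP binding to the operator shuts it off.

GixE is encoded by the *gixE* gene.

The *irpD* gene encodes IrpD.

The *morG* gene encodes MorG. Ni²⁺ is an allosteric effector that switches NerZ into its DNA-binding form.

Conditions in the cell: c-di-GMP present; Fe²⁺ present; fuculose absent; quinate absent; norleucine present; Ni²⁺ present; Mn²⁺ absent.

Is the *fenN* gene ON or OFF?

ON

Mn²⁺ is absent, so VorG is active.
Ni²⁺ is present, so NerZ is active.
Fuculose is absent, so OxaR is inactive.
No repressor is bound and NerZ is active, so *irpD* is transcribed.
So IrpD is produced and active.
Fe²⁺ is present, so MorR is inactive.
Quinate is absent, so NolP is inactive.
Required activator MorR is absent, so *morG* is not transcribed.
So MorG is not produced.
No repressor is bound and IrpD is active, so *gixE* is transcribed.
So GixE is produced and active.
Norleucine is present, so OrvQ is active.
No repressor is bound and VorG and GixE and OrvQ are active, so *fenN* is transcribed.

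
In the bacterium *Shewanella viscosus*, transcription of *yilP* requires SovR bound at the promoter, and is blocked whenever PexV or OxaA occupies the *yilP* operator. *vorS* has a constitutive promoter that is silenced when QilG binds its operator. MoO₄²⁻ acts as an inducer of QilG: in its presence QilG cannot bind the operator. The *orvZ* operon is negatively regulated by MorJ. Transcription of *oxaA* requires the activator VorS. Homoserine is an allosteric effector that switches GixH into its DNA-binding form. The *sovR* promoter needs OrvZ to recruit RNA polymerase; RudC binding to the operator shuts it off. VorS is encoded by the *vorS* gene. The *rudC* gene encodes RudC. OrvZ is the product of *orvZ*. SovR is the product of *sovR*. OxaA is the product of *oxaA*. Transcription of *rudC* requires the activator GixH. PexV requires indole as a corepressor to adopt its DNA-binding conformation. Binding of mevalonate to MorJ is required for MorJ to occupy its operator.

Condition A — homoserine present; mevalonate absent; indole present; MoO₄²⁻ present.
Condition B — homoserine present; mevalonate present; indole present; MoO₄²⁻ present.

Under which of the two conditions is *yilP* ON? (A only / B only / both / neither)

neither

Condition A:
Homoserine is present, so GixH is active.
No repressor is bound and GixH is active, so *rudC* is transcribed.
So RudC is produced and active.
Mevalonate is absent, so MorJ is inactive.
With no repressor bound, *orvZ* is transcribed.
So OrvZ is produced and active.
With repressor RudC bound, *sovR* is not transcribed.
So SovR is not produced.
Indole is present, so PexV is active.
MoO₄²⁻ is present, so QilG is inactive.
With no repressor bound, *vorS* is transcribed.
So VorS is produced and active.
No repressor is bound and VorS is active, so *oxaA* is transcribed.
So OxaA is produced and active.
With repressor PexV bound, *yilP* is not transcribed.
→ *yilP* is OFF in A.
Condition B:
Homoserine is present, so GixH is active.
No repressor is bound and GixH is active, so *rudC* is transcribed.
So RudC is produced and active.
Mevalonate is present, so MorJ is active.
With repressor MorJ bound, *orvZ* is not transcribed.
So OrvZ is not produced.
With repressor RudC bound, *sovR* is not transcribed.
So SovR is not produced.
Indole is present, so PexV is active.
MoO₄²⁻ is present, so QilG is inactive.
With no repressor bound, *vorS* is transcribed.
So VorS is produced and active.
No repressor is bound and VorS is active, so *oxaA* is transcribed.
So OxaA is produced and active.
With repressor PexV bound, *yilP* is not transcribed.
→ *yilP* is OFF in B.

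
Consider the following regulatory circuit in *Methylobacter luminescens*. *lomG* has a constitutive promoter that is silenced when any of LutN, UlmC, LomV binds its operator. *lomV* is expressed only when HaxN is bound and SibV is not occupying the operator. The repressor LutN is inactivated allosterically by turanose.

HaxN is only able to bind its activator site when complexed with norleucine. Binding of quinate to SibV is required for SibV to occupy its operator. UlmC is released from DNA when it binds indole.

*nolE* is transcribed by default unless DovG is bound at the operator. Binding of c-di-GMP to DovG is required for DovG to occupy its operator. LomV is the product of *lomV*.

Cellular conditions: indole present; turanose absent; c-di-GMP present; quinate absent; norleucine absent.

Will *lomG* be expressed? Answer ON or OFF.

OFF

Turanose is absent, so LutN is active.
Indole is present, so UlmC is inactive.
Quinate is absent, so SibV is inactive.
Norleucine is absent, so HaxN is inactive.
Required activator HaxN is absent, so *lomV* is not transcribed.
So LomV is not produced.
With repressor LutN bound, *lomG* is not transcribed.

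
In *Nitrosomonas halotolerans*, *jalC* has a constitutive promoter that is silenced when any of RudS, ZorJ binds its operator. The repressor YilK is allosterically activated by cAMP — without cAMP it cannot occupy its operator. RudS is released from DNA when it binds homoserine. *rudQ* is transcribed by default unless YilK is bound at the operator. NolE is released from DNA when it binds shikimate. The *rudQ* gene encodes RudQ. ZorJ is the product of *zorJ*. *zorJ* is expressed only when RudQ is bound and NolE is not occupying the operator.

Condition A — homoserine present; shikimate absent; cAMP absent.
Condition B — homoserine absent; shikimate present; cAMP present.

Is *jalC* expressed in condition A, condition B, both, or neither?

Condition A:
Homoserine is present, so RudS is inactive.
Shikimate is absent, so NolE is active.
cAMP is absent, so YilK is inactive.
With no repressor bound, *rudQ* is transcribed.
So RudQ is produced and active.
With repressor NolE bound, *zorJ* is not transcribed.
So ZorJ is not produced.
With no repressor bound, *jalC* is transcribed.
→ *jalC* is ON in A.
Condition B:
Homoserine is absent, so RudS is active.
Shikimate is present, so NolE is inactive.
cAMP is present, so YilK is active.
With repressor YilK bound, *rudQ* is not transcribed.
So RudQ is not produced.
Required activator RudQ is absent, so *zorJ* is not transcribed.
So ZorJ is not produced.
With repressor RudS bound, *jalC* is not transcribed.
→ *jalC* is OFF in B.

A only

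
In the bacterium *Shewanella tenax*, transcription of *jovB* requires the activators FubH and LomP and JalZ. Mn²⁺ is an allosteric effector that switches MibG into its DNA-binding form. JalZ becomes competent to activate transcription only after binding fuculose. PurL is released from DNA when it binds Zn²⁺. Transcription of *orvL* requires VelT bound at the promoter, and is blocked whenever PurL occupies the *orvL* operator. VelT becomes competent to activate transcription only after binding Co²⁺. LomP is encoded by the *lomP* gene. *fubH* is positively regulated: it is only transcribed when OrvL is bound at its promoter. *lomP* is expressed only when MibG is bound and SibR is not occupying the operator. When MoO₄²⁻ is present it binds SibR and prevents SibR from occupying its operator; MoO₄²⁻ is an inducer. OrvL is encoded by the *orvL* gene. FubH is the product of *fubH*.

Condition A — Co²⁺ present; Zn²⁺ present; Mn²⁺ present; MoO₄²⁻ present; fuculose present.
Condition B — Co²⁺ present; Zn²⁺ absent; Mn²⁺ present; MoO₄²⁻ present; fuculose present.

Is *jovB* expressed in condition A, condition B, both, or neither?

Condition A:
Co²⁺ is present, so VelT is active.
Zn²⁺ is present, so PurL is inactive.
No repressor is bound and VelT is active, so *orvL* is transcribed.
So OrvL is produced and active.
No repressor is bound and OrvL is active, so *fubH* is transcribed.
So FubH is produced and active.
Mn²⁺ is present, so MibG is active.
MoO₄²⁻ is present, so SibR is inactive.
No repressor is bound and MibG is active, so *lomP* is transcribed.
So LomP is produced and active.
Fuculose is present, so JalZ is active.
No repressor is bound and FubH and LomP and JalZ are active, so *jovB* is transcribed.
→ *jovB* is ON in A.
Condition B:
Co²⁺ is present, so VelT is active.
Zn²⁺ is absent, so PurL is active.
With repressor PurL bound, *orvL* is not transcribed.
So OrvL is not produced.
Required activator OrvL is absent, so *fubH* is not transcribed.
So FubH is not produced.
Mn²⁺ is present, so MibG is active.
MoO₄²⁻ is present, so SibR is inactive.
No repressor is bound and MibG is active, so *lomP* is transcribed.
So LomP is produced and active.
Fuculose is present, so JalZ is active.
Required activator FubH is absent, so *jovB* is not transcribed.
→ *jovB* is OFF in B.

A only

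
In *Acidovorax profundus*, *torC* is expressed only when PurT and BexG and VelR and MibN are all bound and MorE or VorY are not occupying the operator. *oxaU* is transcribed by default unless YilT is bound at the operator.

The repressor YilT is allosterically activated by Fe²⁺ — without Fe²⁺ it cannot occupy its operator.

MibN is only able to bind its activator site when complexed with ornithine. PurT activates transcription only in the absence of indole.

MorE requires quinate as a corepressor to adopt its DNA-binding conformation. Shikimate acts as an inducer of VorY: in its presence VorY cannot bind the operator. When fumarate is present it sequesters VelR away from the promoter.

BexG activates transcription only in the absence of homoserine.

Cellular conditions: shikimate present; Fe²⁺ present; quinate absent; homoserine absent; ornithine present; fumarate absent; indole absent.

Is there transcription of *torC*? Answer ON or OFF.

Indole is absent, so PurT is active.
Quinate is absent, so MorE is inactive.
Homoserine is absent, so BexG is active.
Fumarate is absent, so VelR is active.
Shikimate is present, so VorY is inactive.
Ornithine is present, so MibN is active.
No repressor is bound and PurT and BexG and VelR and MibN are active, so *torC* is transcribed.

ON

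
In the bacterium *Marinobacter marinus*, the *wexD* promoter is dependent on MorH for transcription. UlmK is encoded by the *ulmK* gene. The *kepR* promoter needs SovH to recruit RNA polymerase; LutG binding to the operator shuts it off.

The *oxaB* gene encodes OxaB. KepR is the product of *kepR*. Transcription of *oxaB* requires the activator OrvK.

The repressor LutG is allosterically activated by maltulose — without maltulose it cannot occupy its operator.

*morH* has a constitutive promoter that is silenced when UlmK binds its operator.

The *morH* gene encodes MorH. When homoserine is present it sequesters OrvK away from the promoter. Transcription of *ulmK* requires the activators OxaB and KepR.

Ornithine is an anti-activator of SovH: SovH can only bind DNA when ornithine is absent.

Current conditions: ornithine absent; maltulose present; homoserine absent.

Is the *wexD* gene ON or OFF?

Homoserine is absent, so OrvK is active.
No repressor is bound and OrvK is active, so *oxaB* is transcribed.
So OxaB is produced and active.
Ornithine is absent, so SovH is active.
Maltulose is present, so LutG is active.
With repressor LutG bound, *kepR* is not transcribed.
So KepR is not produced.
Required activator KepR is absent, so *ulmK* is not transcribed.
So UlmK is not produced.
With no repressor bound, *morH* is transcribed.
So MorH is produced and active.
No repressor is bound and MorH is active, so *wexD* is transcribed.

ON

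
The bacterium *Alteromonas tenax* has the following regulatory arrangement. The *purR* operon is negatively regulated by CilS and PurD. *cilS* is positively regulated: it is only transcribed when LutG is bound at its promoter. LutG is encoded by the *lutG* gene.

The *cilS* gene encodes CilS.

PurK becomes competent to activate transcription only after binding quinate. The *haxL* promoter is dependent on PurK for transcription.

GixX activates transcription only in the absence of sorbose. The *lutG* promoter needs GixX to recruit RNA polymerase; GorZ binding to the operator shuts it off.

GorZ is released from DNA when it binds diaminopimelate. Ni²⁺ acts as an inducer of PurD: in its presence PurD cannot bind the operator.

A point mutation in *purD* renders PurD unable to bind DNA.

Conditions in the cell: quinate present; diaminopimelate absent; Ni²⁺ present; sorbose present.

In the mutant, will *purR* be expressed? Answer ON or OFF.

ON

Diaminopimelate is absent, so GorZ is active.
Sorbose is present, so GixX is inactive.
With repressor GorZ bound, *lutG* is not transcribed.
So LutG is not produced.
Required activator LutG is absent, so *cilS* is not transcribed.
So CilS is not produced.
PurD is non-functional in this strain, so it has no effect.
With no repressor bound, *purR* is transcribed.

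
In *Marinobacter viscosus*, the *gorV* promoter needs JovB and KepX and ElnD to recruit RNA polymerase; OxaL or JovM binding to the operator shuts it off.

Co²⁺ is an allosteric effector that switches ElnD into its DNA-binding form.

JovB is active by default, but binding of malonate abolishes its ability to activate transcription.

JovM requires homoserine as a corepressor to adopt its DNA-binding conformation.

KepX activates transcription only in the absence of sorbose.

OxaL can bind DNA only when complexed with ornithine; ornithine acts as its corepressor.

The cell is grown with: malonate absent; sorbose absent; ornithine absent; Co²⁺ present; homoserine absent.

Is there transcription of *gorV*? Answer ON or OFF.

Malonate is absent, so JovB is active.
Sorbose is absent, so KepX is active.
Ornithine is absent, so OxaL is inactive.
Homoserine is absent, so JovM is inactive.
Co²⁺ is present, so ElnD is active.
No repressor is bound and JovB and KepX and ElnD are active, so *gorV* is transcribed.

ON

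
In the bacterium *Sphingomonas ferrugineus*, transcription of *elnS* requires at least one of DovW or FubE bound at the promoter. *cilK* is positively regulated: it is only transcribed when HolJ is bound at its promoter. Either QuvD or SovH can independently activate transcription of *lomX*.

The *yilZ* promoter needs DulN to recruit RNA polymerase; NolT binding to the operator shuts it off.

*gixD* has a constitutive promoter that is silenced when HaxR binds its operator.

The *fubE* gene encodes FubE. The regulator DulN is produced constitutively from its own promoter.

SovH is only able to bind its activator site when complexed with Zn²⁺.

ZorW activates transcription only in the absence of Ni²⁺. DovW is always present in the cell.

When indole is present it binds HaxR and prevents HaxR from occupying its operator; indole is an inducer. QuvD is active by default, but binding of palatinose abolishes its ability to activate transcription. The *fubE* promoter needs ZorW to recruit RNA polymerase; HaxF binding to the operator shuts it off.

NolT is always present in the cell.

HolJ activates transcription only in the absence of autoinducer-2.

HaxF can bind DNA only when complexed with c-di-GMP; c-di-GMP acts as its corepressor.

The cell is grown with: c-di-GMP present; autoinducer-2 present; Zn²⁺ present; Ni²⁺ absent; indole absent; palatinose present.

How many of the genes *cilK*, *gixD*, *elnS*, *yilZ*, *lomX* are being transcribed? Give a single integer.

Autoinducer-2 is present, so HolJ is inactive.
Required activator HolJ is absent, so *cilK* is not transcribed.
→ *cilK* is OFF.
Indole is absent, so HaxR is active.
With repressor HaxR bound, *gixD* is not transcribed.
→ *gixD* is OFF.
DovW is produced constitutively and is active.
c-di-GMP is present, so HaxF is active.
Ni²⁺ is absent, so ZorW is active.
With repressor HaxF bound, *fubE* is not transcribed.
So FubE is not produced.
Activator DovW is present, so *elnS* is transcribed.
→ *elnS* is ON.
DulN is produced constitutively and is active.
NolT is produced constitutively and is active.
With repressor NolT bound, *yilZ* is not transcribed.
→ *yilZ* is OFF.
Palatinose is present, so QuvD is inactive.
Zn²⁺ is present, so SovH is active.
Activator SovH is present, so *lomX* is transcribed.
→ *lomX* is ON.
2 of the 5 genes are transcribed.

2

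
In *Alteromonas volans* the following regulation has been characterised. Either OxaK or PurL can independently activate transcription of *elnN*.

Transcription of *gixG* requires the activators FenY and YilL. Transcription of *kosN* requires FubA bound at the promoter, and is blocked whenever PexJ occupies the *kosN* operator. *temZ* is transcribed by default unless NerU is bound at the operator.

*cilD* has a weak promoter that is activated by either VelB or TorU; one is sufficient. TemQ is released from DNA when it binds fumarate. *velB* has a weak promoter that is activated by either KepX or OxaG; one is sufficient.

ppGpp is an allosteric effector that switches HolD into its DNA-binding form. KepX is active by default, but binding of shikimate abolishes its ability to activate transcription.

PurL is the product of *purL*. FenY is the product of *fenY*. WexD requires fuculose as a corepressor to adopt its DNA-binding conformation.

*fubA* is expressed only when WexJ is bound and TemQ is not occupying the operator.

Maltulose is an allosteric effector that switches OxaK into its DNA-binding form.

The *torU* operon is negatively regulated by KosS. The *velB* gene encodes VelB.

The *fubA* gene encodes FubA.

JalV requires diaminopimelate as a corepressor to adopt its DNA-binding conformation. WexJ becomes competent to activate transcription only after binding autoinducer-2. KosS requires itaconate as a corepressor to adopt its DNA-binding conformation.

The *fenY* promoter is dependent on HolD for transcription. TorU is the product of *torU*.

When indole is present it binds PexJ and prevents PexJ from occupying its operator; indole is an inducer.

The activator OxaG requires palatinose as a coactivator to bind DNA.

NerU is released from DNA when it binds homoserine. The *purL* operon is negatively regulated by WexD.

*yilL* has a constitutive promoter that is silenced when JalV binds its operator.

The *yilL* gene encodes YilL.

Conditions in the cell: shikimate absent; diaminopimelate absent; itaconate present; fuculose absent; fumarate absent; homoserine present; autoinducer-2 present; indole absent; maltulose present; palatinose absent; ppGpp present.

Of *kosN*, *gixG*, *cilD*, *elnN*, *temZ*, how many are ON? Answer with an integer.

Indole is absent, so PexJ is active.
Autoinducer-2 is present, so WexJ is active.
Fumarate is absent, so TemQ is active.
With repressor TemQ bound, *fubA* is not transcribed.
So FubA is not produced.
With repressor PexJ bound, *kosN* is not transcribed.
→ *kosN* is OFF.
ppGpp is present, so HolD is active.
No repressor is bound and HolD is active, so *fenY* is transcribed.
So FenY is produced and active.
Diaminopimelate is absent, so JalV is inactive.
With no repressor bound, *yilL* is transcribed.
So YilL is produced and active.
No repressor is bound and FenY and YilL are active, so *gixG* is transcribed.
→ *gixG* is ON.
Shikimate is absent, so KepX is active.
Palatinose is absent, so OxaG is inactive.
Activator KepX is present, so *velB* is transcribed.
So VelB is produced and active.
Itaconate is present, so KosS is active.
With repressor KosS bound, *torU* is not transcribed.
So TorU is not produced.
Activator VelB is present, so *cilD* is transcribed.
→ *cilD* is ON.
Maltulose is present, so OxaK is active.
Fuculose is absent, so WexD is inactive.
With no repressor bound, *purL* is transcribed.
So PurL is produced and active.
Activator OxaK is present, so *elnN* is transcribed.
→ *elnN* is ON.
Homoserine is present, so NerU is inactive.
With no repressor bound, *temZ* is transcribed.
→ *temZ* is ON.
4 of the 5 genes are transcribed.

4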